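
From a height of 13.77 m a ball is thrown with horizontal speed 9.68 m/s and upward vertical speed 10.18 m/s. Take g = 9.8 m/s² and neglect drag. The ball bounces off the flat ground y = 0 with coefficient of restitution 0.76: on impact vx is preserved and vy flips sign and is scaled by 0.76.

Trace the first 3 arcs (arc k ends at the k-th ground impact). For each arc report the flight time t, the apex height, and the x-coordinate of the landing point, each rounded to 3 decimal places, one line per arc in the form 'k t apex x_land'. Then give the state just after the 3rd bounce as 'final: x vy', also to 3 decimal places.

Arc 1: start y=13.770, vy=10.180 → t=3.011, apex=19.057, x_land=29.145, impact vy=-19.327
  bounce: vy ← 0.76·19.327 = 14.688
Arc 2: start y=0.000, vy=14.688 → t=2.998, apex=11.008, x_land=58.162, impact vy=-14.688
  bounce: vy ← 0.76·14.688 = 11.163
Arc 3: start y=0.000, vy=11.163 → t=2.278, apex=6.358, x_land=80.215, impact vy=-11.163
  bounce: vy ← 0.76·11.163 = 8.484

1 3.011 19.057 29.145
2 2.998 11.008 58.162
3 2.278 6.358 80.215
final: 80.215 8.484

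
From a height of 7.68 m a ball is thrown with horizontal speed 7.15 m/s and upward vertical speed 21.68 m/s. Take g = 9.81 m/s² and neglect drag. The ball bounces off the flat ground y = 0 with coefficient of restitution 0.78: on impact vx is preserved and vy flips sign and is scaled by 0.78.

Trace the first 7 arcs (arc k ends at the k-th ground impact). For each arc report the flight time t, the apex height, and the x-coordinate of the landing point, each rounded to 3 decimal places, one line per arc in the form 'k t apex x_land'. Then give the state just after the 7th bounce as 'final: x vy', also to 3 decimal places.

1 4.750 31.636 33.960
2 3.962 19.248 62.287
3 3.090 11.710 84.382
4 2.410 7.124 101.617
5 1.880 4.335 115.059
6 1.466 2.637 125.545
7 1.144 1.604 133.723
final: 133.723 4.376

Arc 1: start y=7.680, vy=21.680 → t=4.750, apex=31.636, x_land=33.960, impact vy=-24.914
  bounce: vy ← 0.78·24.914 = 19.433
Arc 2: start y=0.000, vy=19.433 → t=3.962, apex=19.248, x_land=62.287, impact vy=-19.433
  bounce: vy ← 0.78·19.433 = 15.158
Arc 3: start y=0.000, vy=15.158 → t=3.090, apex=11.710, x_land=84.382, impact vy=-15.158
  bounce: vy ← 0.78·15.158 = 11.823
Arc 4: start y=0.000, vy=11.823 → t=2.410, apex=7.124, x_land=101.617, impact vy=-11.823
  bounce: vy ← 0.78·11.823 = 9.222
Arc 5: start y=0.000, vy=9.222 → t=1.880, apex=4.335, x_land=115.059, impact vy=-9.222
  bounce: vy ← 0.78·9.222 = 7.193
Arc 6: start y=0.000, vy=7.193 → t=1.466, apex=2.637, x_land=125.545, impact vy=-7.193
  bounce: vy ← 0.78·7.193 = 5.611
Arc 7: start y=0.000, vy=5.611 → t=1.144, apex=1.604, x_land=133.723, impact vy=-5.611
  bounce: vy ← 0.78·5.611 = 4.376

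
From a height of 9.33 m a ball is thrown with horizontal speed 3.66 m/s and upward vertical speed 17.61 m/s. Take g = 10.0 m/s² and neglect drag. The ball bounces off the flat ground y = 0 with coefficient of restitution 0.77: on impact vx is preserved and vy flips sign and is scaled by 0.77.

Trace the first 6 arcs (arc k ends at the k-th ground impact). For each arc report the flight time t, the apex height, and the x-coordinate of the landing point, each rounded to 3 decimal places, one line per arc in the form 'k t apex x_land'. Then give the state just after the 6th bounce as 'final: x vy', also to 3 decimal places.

1 3.990 24.836 14.602
2 3.432 14.725 27.164
3 2.643 8.730 36.837
4 2.035 5.176 44.285
5 1.567 3.069 50.020
6 1.207 1.820 54.436
final: 54.436 4.645

Arc 1: start y=9.330, vy=17.610 → t=3.990, apex=24.836, x_land=14.602, impact vy=-22.287
  bounce: vy ← 0.77·22.287 = 17.161
Arc 2: start y=0.000, vy=17.161 → t=3.432, apex=14.725, x_land=27.164, impact vy=-17.161
  bounce: vy ← 0.77·17.161 = 13.214
Arc 3: start y=0.000, vy=13.214 → t=2.643, apex=8.730, x_land=36.837, impact vy=-13.214
  bounce: vy ← 0.77·13.214 = 10.175
Arc 4: start y=0.000, vy=10.175 → t=2.035, apex=5.176, x_land=44.285, impact vy=-10.175
  bounce: vy ← 0.77·10.175 = 7.835
Arc 5: start y=0.000, vy=7.835 → t=1.567, apex=3.069, x_land=50.020, impact vy=-7.835
  bounce: vy ← 0.77·7.835 = 6.033
Arc 6: start y=0.000, vy=6.033 → t=1.207, apex=1.820, x_land=54.436, impact vy=-6.033
  bounce: vy ← 0.77·6.033 = 4.645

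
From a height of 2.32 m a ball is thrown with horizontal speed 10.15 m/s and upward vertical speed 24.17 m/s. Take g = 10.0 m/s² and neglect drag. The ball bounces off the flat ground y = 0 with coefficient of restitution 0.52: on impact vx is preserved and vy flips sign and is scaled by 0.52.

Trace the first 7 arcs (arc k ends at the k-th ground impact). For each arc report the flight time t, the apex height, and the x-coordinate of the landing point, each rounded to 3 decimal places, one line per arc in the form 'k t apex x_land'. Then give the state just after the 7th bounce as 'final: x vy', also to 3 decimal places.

Arc 1: start y=2.320, vy=24.170 → t=4.928, apex=31.529, x_land=50.021, impact vy=-25.112
  bounce: vy ← 0.52·25.112 = 13.058
Arc 2: start y=0.000, vy=13.058 → t=2.612, apex=8.526, x_land=76.528, impact vy=-13.058
  bounce: vy ← 0.52·13.058 = 6.790
Arc 3: start y=0.000, vy=6.790 → t=1.358, apex=2.305, x_land=90.313, impact vy=-6.790
  bounce: vy ← 0.52·6.790 = 3.531
Arc 4: start y=0.000, vy=3.531 → t=0.706, apex=0.623, x_land=97.480, impact vy=-3.531
  bounce: vy ← 0.52·3.531 = 1.836
Arc 5: start y=0.000, vy=1.836 → t=0.367, apex=0.169, x_land=101.207, impact vy=-1.836
  bounce: vy ← 0.52·1.836 = 0.955
Arc 6: start y=0.000, vy=0.955 → t=0.191, apex=0.046, x_land=103.146, impact vy=-0.955
  bounce: vy ← 0.52·0.955 = 0.496
Arc 7: start y=0.000, vy=0.496 → t=0.099, apex=0.012, x_land=104.153, impact vy=-0.496
  bounce: vy ← 0.52·0.496 = 0.258

1 4.928 31.529 50.021
2 2.612 8.526 76.528
3 1.358 2.305 90.313
4 0.706 0.623 97.480
5 0.367 0.169 101.207
6 0.191 0.046 103.146
7 0.099 0.012 104.153
final: 104.153 0.258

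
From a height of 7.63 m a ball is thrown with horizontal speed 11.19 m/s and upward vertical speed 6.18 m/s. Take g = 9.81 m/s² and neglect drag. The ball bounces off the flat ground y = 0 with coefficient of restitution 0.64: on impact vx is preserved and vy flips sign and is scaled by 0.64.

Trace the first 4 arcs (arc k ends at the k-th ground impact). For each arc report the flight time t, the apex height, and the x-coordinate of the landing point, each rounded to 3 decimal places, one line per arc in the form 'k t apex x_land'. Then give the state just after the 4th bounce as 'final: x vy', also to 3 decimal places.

1 2.027 9.577 22.685
2 1.789 3.923 42.699
3 1.145 1.607 55.507
4 0.733 0.658 63.705
final: 63.705 2.300

Arc 1: start y=7.630, vy=6.180 → t=2.027, apex=9.577, x_land=22.685, impact vy=-13.707
  bounce: vy ← 0.64·13.707 = 8.773
Arc 2: start y=0.000, vy=8.773 → t=1.789, apex=3.923, x_land=42.699, impact vy=-8.773
  bounce: vy ← 0.64·8.773 = 5.615
Arc 3: start y=0.000, vy=5.615 → t=1.145, apex=1.607, x_land=55.507, impact vy=-5.615
  bounce: vy ← 0.64·5.615 = 3.593
Arc 4: start y=0.000, vy=3.593 → t=0.733, apex=0.658, x_land=63.705, impact vy=-3.593
  bounce: vy ← 0.64·3.593 = 2.300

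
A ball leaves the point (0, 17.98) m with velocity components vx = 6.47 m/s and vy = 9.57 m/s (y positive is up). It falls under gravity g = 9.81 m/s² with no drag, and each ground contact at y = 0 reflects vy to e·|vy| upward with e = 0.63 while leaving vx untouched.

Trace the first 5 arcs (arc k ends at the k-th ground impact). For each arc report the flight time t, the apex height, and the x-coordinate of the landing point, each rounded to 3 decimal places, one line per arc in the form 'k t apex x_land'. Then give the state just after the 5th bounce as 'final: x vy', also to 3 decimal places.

1 3.124 22.648 20.214
2 2.707 8.989 37.732
3 1.706 3.568 48.768
4 1.075 1.416 55.720
5 0.677 0.562 60.101
final: 60.101 2.092

Arc 1: start y=17.980, vy=9.570 → t=3.124, apex=22.648, x_land=20.214, impact vy=-21.080
  bounce: vy ← 0.63·21.080 = 13.280
Arc 2: start y=0.000, vy=13.280 → t=2.707, apex=8.989, x_land=37.732, impact vy=-13.280
  bounce: vy ← 0.63·13.280 = 8.367
Arc 3: start y=0.000, vy=8.367 → t=1.706, apex=3.568, x_land=48.768, impact vy=-8.367
  bounce: vy ← 0.63·8.367 = 5.271
Arc 4: start y=0.000, vy=5.271 → t=1.075, apex=1.416, x_land=55.720, impact vy=-5.271
  bounce: vy ← 0.63·5.271 = 3.321
Arc 5: start y=0.000, vy=3.321 → t=0.677, apex=0.562, x_land=60.101, impact vy=-3.321
  bounce: vy ← 0.63·3.321 = 2.092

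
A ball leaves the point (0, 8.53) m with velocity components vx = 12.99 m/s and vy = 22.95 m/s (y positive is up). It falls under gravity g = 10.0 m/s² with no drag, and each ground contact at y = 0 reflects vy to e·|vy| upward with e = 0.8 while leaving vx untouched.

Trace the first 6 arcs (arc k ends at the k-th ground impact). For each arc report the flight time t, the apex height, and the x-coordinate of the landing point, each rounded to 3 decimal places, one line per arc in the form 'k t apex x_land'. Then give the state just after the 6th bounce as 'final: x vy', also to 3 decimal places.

Arc 1: start y=8.530, vy=22.950 → t=4.936, apex=34.865, x_land=64.114, impact vy=-26.406
  bounce: vy ← 0.8·26.406 = 21.125
Arc 2: start y=0.000, vy=21.125 → t=4.225, apex=22.314, x_land=118.997, impact vy=-21.125
  bounce: vy ← 0.8·21.125 = 16.900
Arc 3: start y=0.000, vy=16.900 → t=3.380, apex=14.281, x_land=162.904, impact vy=-16.900
  bounce: vy ← 0.8·16.900 = 13.520
Arc 4: start y=0.000, vy=13.520 → t=2.704, apex=9.140, x_land=198.029, impact vy=-13.520
  bounce: vy ← 0.8·13.520 = 10.816
Arc 5: start y=0.000, vy=10.816 → t=2.163, apex=5.849, x_land=226.129, impact vy=-10.816
  bounce: vy ← 0.8·10.816 = 8.653
Arc 6: start y=0.000, vy=8.653 → t=1.731, apex=3.744, x_land=248.610, impact vy=-8.653
  bounce: vy ← 0.8·8.653 = 6.922

1 4.936 34.865 64.114
2 4.225 22.314 118.997
3 3.380 14.281 162.904
4 2.704 9.140 198.029
5 2.163 5.849 226.129
6 1.731 3.744 248.610
final: 248.610 6.922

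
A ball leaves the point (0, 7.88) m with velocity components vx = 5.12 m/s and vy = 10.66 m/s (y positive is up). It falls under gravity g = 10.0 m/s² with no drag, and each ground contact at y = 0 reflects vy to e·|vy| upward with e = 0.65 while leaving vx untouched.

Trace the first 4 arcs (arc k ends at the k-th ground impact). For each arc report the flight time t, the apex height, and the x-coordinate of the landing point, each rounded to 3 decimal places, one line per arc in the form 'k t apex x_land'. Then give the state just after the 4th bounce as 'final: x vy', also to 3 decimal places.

1 2.713 13.562 13.890
2 2.141 5.730 24.852
3 1.392 2.421 31.977
4 0.905 1.023 36.609
final: 36.609 2.940

Arc 1: start y=7.880, vy=10.660 → t=2.713, apex=13.562, x_land=13.890, impact vy=-16.469
  bounce: vy ← 0.65·16.469 = 10.705
Arc 2: start y=0.000, vy=10.705 → t=2.141, apex=5.730, x_land=24.852, impact vy=-10.705
  bounce: vy ← 0.65·10.705 = 6.958
Arc 3: start y=0.000, vy=6.958 → t=1.392, apex=2.421, x_land=31.977, impact vy=-6.958
  bounce: vy ← 0.65·6.958 = 4.523
Arc 4: start y=0.000, vy=4.523 → t=0.905, apex=1.023, x_land=36.609, impact vy=-4.523
  bounce: vy ← 0.65·4.523 = 2.940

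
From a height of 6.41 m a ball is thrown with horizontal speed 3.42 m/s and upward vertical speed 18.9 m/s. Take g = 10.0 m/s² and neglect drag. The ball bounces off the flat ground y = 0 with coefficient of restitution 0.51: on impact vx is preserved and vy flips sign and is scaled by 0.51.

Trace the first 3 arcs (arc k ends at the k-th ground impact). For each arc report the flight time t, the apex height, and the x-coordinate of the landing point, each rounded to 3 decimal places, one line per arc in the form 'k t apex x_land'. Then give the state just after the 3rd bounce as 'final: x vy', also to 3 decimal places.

Arc 1: start y=6.410, vy=18.900 → t=4.093, apex=24.270, x_land=13.999, impact vy=-22.032
  bounce: vy ← 0.51·22.032 = 11.236
Arc 2: start y=0.000, vy=11.236 → t=2.247, apex=6.313, x_land=21.684, impact vy=-11.236
  bounce: vy ← 0.51·11.236 = 5.731
Arc 3: start y=0.000, vy=5.731 → t=1.146, apex=1.642, x_land=25.604, impact vy=-5.731
  bounce: vy ← 0.51·5.731 = 2.923

1 4.093 24.270 13.999
2 2.247 6.313 21.684
3 1.146 1.642 25.604
final: 25.604 2.923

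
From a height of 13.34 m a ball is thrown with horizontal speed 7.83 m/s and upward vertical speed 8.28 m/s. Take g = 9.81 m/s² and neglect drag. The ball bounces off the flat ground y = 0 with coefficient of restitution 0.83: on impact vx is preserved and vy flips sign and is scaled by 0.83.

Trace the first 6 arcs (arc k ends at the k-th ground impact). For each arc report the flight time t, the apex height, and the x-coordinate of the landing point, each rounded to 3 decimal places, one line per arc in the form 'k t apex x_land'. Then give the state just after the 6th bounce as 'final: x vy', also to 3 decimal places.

1 2.697 16.834 21.115
2 3.075 11.597 45.194
3 2.552 7.989 65.180
4 2.119 5.504 81.768
5 1.758 3.792 95.537
6 1.459 2.612 106.965
final: 106.965 5.942

Arc 1: start y=13.340, vy=8.280 → t=2.697, apex=16.834, x_land=21.115, impact vy=-18.174
  bounce: vy ← 0.83·18.174 = 15.084
Arc 2: start y=0.000, vy=15.084 → t=3.075, apex=11.597, x_land=45.194, impact vy=-15.084
  bounce: vy ← 0.83·15.084 = 12.520
Arc 3: start y=0.000, vy=12.520 → t=2.552, apex=7.989, x_land=65.180, impact vy=-12.520
  bounce: vy ← 0.83·12.520 = 10.392
Arc 4: start y=0.000, vy=10.392 → t=2.119, apex=5.504, x_land=81.768, impact vy=-10.392
  bounce: vy ← 0.83·10.392 = 8.625
Arc 5: start y=0.000, vy=8.625 → t=1.758, apex=3.792, x_land=95.537, impact vy=-8.625
  bounce: vy ← 0.83·8.625 = 7.159
Arc 6: start y=0.000, vy=7.159 → t=1.459, apex=2.612, x_land=106.965, impact vy=-7.159
  bounce: vy ← 0.83·7.159 = 5.942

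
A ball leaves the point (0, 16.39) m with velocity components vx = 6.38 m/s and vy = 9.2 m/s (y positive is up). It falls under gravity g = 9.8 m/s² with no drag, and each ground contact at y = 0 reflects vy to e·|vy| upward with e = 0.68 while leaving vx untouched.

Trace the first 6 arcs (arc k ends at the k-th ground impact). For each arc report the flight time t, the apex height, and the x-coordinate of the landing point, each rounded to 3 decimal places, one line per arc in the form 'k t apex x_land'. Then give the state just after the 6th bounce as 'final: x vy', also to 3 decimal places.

Arc 1: start y=16.390, vy=9.200 → t=2.995, apex=20.708, x_land=19.105, impact vy=-20.147
  bounce: vy ← 0.68·20.147 = 13.700
Arc 2: start y=0.000, vy=13.700 → t=2.796, apex=9.576, x_land=36.943, impact vy=-13.700
  bounce: vy ← 0.68·13.700 = 9.316
Arc 3: start y=0.000, vy=9.316 → t=1.901, apex=4.428, x_land=49.072, impact vy=-9.316
  bounce: vy ← 0.68·9.316 = 6.335
Arc 4: start y=0.000, vy=6.335 → t=1.293, apex=2.047, x_land=57.320, impact vy=-6.335
  bounce: vy ← 0.68·6.335 = 4.308
Arc 5: start y=0.000, vy=4.308 → t=0.879, apex=0.947, x_land=62.929, impact vy=-4.308
  bounce: vy ← 0.68·4.308 = 2.929
Arc 6: start y=0.000, vy=2.929 → t=0.598, apex=0.438, x_land=66.743, impact vy=-2.929
  bounce: vy ← 0.68·2.929 = 1.992

1 2.995 20.708 19.105
2 2.796 9.576 36.943
3 1.901 4.428 49.072
4 1.293 2.047 57.320
5 0.879 0.947 62.929
6 0.598 0.438 66.743
final: 66.743 1.992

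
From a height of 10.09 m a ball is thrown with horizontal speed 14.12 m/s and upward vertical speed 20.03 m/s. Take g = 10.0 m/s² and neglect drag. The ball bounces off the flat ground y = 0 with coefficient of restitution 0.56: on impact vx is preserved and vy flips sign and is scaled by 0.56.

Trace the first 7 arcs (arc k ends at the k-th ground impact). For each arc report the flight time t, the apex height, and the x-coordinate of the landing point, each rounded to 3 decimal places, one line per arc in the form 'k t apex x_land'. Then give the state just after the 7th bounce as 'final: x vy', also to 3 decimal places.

Arc 1: start y=10.090, vy=20.030 → t=4.459, apex=30.150, x_land=62.956, impact vy=-24.556
  bounce: vy ← 0.56·24.556 = 13.751
Arc 2: start y=0.000, vy=13.751 → t=2.750, apex=9.455, x_land=101.790, impact vy=-13.751
  bounce: vy ← 0.56·13.751 = 7.701
Arc 3: start y=0.000, vy=7.701 → t=1.540, apex=2.965, x_land=123.537, impact vy=-7.701
  bounce: vy ← 0.56·7.701 = 4.312
Arc 4: start y=0.000, vy=4.312 → t=0.862, apex=0.930, x_land=135.715, impact vy=-4.312
  bounce: vy ← 0.56·4.312 = 2.415
Arc 5: start y=0.000, vy=2.415 → t=0.483, apex=0.292, x_land=142.535, impact vy=-2.415
  bounce: vy ← 0.56·2.415 = 1.352
Arc 6: start y=0.000, vy=1.352 → t=0.270, apex=0.091, x_land=146.354, impact vy=-1.352
  bounce: vy ← 0.56·1.352 = 0.757
Arc 7: start y=0.000, vy=0.757 → t=0.151, apex=0.029, x_land=148.493, impact vy=-0.757
  bounce: vy ← 0.56·0.757 = 0.424

1 4.459 30.150 62.956
2 2.750 9.455 101.790
3 1.540 2.965 123.537
4 0.862 0.930 135.715
5 0.483 0.292 142.535
6 0.270 0.091 146.354
7 0.151 0.029 148.493
final: 148.493 0.424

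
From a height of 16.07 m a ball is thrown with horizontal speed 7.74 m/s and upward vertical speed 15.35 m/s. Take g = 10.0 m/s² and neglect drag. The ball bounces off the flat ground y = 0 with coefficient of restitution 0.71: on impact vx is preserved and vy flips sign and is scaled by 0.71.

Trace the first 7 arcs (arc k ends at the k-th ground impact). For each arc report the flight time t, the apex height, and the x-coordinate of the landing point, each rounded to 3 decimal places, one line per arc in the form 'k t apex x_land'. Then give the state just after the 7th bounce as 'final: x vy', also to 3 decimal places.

1 3.895 27.851 30.148
2 3.351 14.040 56.088
3 2.379 7.077 74.505
4 1.689 3.568 87.582
5 1.199 1.798 96.866
6 0.852 0.907 103.457
7 0.605 0.457 108.137
final: 108.137 2.147

Arc 1: start y=16.070, vy=15.350 → t=3.895, apex=27.851, x_land=30.148, impact vy=-23.601
  bounce: vy ← 0.71·23.601 = 16.757
Arc 2: start y=0.000, vy=16.757 → t=3.351, apex=14.040, x_land=56.088, impact vy=-16.757
  bounce: vy ← 0.71·16.757 = 11.897
Arc 3: start y=0.000, vy=11.897 → t=2.379, apex=7.077, x_land=74.505, impact vy=-11.897
  bounce: vy ← 0.71·11.897 = 8.447
Arc 4: start y=0.000, vy=8.447 → t=1.689, apex=3.568, x_land=87.582, impact vy=-8.447
  bounce: vy ← 0.71·8.447 = 5.997
Arc 5: start y=0.000, vy=5.997 → t=1.199, apex=1.798, x_land=96.866, impact vy=-5.997
  bounce: vy ← 0.71·5.997 = 4.258
Arc 6: start y=0.000, vy=4.258 → t=0.852, apex=0.907, x_land=103.457, impact vy=-4.258
  bounce: vy ← 0.71·4.258 = 3.023
Arc 7: start y=0.000, vy=3.023 → t=0.605, apex=0.457, x_land=108.137, impact vy=-3.023
  bounce: vy ← 0.71·3.023 = 2.147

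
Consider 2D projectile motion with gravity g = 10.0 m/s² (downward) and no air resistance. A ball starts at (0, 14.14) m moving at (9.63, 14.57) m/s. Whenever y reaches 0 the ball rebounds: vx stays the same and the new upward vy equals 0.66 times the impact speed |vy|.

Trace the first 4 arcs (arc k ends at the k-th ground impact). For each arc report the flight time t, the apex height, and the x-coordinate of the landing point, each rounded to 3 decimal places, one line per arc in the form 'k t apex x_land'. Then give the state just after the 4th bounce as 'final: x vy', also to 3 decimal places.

1 3.682 24.754 35.458
2 2.937 10.783 63.742
3 1.938 4.697 82.410
4 1.279 2.046 94.730
final: 94.730 4.222

Arc 1: start y=14.140, vy=14.570 → t=3.682, apex=24.754, x_land=35.458, impact vy=-22.251
  bounce: vy ← 0.66·22.251 = 14.685
Arc 2: start y=0.000, vy=14.685 → t=2.937, apex=10.783, x_land=63.742, impact vy=-14.685
  bounce: vy ← 0.66·14.685 = 9.692
Arc 3: start y=0.000, vy=9.692 → t=1.938, apex=4.697, x_land=82.410, impact vy=-9.692
  bounce: vy ← 0.66·9.692 = 6.397
Arc 4: start y=0.000, vy=6.397 → t=1.279, apex=2.046, x_land=94.730, impact vy=-6.397
  bounce: vy ← 0.66·6.397 = 4.222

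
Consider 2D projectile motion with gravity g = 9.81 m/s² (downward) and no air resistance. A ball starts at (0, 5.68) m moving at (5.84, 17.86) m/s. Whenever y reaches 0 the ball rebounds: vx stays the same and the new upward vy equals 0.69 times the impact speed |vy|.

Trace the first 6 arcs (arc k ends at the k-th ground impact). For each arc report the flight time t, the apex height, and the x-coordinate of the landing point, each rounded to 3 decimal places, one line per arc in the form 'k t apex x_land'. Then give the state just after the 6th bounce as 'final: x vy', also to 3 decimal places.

1 3.935 21.938 22.983
2 2.918 10.445 40.027
3 2.014 4.973 51.787
4 1.389 2.367 59.902
5 0.959 1.127 65.501
6 0.662 0.537 69.364
final: 69.364 2.239

Arc 1: start y=5.680, vy=17.860 → t=3.935, apex=21.938, x_land=22.983, impact vy=-20.747
  bounce: vy ← 0.69·20.747 = 14.315
Arc 2: start y=0.000, vy=14.315 → t=2.918, apex=10.445, x_land=40.027, impact vy=-14.315
  bounce: vy ← 0.69·14.315 = 9.877
Arc 3: start y=0.000, vy=9.877 → t=2.014, apex=4.973, x_land=51.787, impact vy=-9.877
  bounce: vy ← 0.69·9.877 = 6.815
Arc 4: start y=0.000, vy=6.815 → t=1.389, apex=2.367, x_land=59.902, impact vy=-6.815
  bounce: vy ← 0.69·6.815 = 4.703
Arc 5: start y=0.000, vy=4.703 → t=0.959, apex=1.127, x_land=65.501, impact vy=-4.703
  bounce: vy ← 0.69·4.703 = 3.245
Arc 6: start y=0.000, vy=3.245 → t=0.662, apex=0.537, x_land=69.364, impact vy=-3.245
  bounce: vy ← 0.69·3.245 = 2.239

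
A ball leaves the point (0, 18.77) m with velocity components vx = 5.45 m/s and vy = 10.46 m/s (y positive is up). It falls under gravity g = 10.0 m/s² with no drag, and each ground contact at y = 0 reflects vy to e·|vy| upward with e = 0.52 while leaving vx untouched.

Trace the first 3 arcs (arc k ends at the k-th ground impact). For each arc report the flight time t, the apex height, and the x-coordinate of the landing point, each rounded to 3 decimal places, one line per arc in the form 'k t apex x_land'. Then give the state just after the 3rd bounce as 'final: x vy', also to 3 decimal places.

1 3.248 24.241 17.701
2 2.290 6.555 30.181
3 1.191 1.772 36.670
final: 36.670 3.096

Arc 1: start y=18.770, vy=10.460 → t=3.248, apex=24.241, x_land=17.701, impact vy=-22.018
  bounce: vy ← 0.52·22.018 = 11.450
Arc 2: start y=0.000, vy=11.450 → t=2.290, apex=6.555, x_land=30.181, impact vy=-11.450
  bounce: vy ← 0.52·11.450 = 5.954
Arc 3: start y=0.000, vy=5.954 → t=1.191, apex=1.772, x_land=36.670, impact vy=-5.954
  bounce: vy ← 0.52·5.954 = 3.096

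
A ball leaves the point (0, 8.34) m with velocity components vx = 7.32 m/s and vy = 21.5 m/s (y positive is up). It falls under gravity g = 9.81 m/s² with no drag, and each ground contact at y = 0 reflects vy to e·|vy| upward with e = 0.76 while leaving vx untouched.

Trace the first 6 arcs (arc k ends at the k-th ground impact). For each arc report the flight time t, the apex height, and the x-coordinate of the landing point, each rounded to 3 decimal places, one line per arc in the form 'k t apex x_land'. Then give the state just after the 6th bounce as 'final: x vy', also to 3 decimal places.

Arc 1: start y=8.340, vy=21.500 → t=4.742, apex=31.900, x_land=34.710, impact vy=-25.018
  bounce: vy ← 0.76·25.018 = 19.013
Arc 2: start y=0.000, vy=19.013 → t=3.876, apex=18.426, x_land=63.085, impact vy=-19.013
  bounce: vy ← 0.76·19.013 = 14.450
Arc 3: start y=0.000, vy=14.450 → t=2.946, apex=10.643, x_land=84.650, impact vy=-14.450
  bounce: vy ← 0.76·14.450 = 10.982
Arc 4: start y=0.000, vy=10.982 → t=2.239, apex=6.147, x_land=101.039, impact vy=-10.982
  bounce: vy ← 0.76·10.982 = 8.346
Arc 5: start y=0.000, vy=8.346 → t=1.702, apex=3.551, x_land=113.495, impact vy=-8.346
  bounce: vy ← 0.76·8.346 = 6.343
Arc 6: start y=0.000, vy=6.343 → t=1.293, apex=2.051, x_land=122.961, impact vy=-6.343
  bounce: vy ← 0.76·6.343 = 4.821

1 4.742 31.900 34.710
2 3.876 18.426 63.085
3 2.946 10.643 84.650
4 2.239 6.147 101.039
5 1.702 3.551 113.495
6 1.293 2.051 122.961
final: 122.961 4.821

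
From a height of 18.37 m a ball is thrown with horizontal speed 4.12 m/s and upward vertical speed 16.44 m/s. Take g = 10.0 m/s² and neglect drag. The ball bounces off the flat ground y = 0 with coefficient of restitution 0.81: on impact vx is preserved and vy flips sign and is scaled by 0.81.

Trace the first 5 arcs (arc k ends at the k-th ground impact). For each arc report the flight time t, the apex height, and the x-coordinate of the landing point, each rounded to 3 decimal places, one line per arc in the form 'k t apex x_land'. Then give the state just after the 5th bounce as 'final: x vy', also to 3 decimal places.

Arc 1: start y=18.370, vy=16.440 → t=4.169, apex=31.884, x_land=17.177, impact vy=-25.252
  bounce: vy ← 0.81·25.252 = 20.454
Arc 2: start y=0.000, vy=20.454 → t=4.091, apex=20.919, x_land=34.032, impact vy=-20.454
  bounce: vy ← 0.81·20.454 = 16.568
Arc 3: start y=0.000, vy=16.568 → t=3.314, apex=13.725, x_land=47.684, impact vy=-16.568
  bounce: vy ← 0.81·16.568 = 13.420
Arc 4: start y=0.000, vy=13.420 → t=2.684, apex=9.005, x_land=58.742, impact vy=-13.420
  bounce: vy ← 0.81·13.420 = 10.870
Arc 5: start y=0.000, vy=10.870 → t=2.174, apex=5.908, x_land=67.699, impact vy=-10.870
  bounce: vy ← 0.81·10.870 = 8.805

1 4.169 31.884 17.177
2 4.091 20.919 34.032
3 3.314 13.725 47.684
4 2.684 9.005 58.742
5 2.174 5.908 67.699
final: 67.699 8.805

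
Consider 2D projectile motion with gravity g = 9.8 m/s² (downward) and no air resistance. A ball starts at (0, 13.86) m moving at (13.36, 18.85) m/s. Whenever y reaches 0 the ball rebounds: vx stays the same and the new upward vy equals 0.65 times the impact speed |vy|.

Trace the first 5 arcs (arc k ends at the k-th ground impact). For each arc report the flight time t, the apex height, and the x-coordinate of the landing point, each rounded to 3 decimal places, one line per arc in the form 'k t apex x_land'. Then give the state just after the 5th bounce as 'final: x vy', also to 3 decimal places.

1 4.479 31.989 59.833
2 3.322 13.515 104.209
3 2.159 5.710 133.054
4 1.403 2.413 151.803
5 0.912 1.019 163.990
final: 163.990 2.905

Arc 1: start y=13.860, vy=18.850 → t=4.479, apex=31.989, x_land=59.833, impact vy=-25.040
  bounce: vy ← 0.65·25.040 = 16.276
Arc 2: start y=0.000, vy=16.276 → t=3.322, apex=13.515, x_land=104.209, impact vy=-16.276
  bounce: vy ← 0.65·16.276 = 10.579
Arc 3: start y=0.000, vy=10.579 → t=2.159, apex=5.710, x_land=133.054, impact vy=-10.579
  bounce: vy ← 0.65·10.579 = 6.876
Arc 4: start y=0.000, vy=6.876 → t=1.403, apex=2.413, x_land=151.803, impact vy=-6.876
  bounce: vy ← 0.65·6.876 = 4.470
Arc 5: start y=0.000, vy=4.470 → t=0.912, apex=1.019, x_land=163.990, impact vy=-4.470
  bounce: vy ← 0.65·4.470 = 2.905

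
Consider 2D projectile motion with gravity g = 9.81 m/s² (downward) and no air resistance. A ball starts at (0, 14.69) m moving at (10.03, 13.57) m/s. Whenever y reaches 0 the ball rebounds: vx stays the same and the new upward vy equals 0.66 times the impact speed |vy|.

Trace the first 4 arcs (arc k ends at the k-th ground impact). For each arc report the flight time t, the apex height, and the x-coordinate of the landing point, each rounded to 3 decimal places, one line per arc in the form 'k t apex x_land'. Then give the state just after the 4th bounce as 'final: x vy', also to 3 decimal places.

Arc 1: start y=14.690, vy=13.570 → t=3.599, apex=24.076, x_land=36.096, impact vy=-21.734
  bounce: vy ← 0.66·21.734 = 14.344
Arc 2: start y=0.000, vy=14.344 → t=2.924, apex=10.487, x_land=65.428, impact vy=-14.344
  bounce: vy ← 0.66·14.344 = 9.467
Arc 3: start y=0.000, vy=9.467 → t=1.930, apex=4.568, x_land=84.787, impact vy=-9.467
  bounce: vy ← 0.66·9.467 = 6.248
Arc 4: start y=0.000, vy=6.248 → t=1.274, apex=1.990, x_land=97.564, impact vy=-6.248
  bounce: vy ← 0.66·6.248 = 4.124

1 3.599 24.076 36.096
2 2.924 10.487 65.428
3 1.930 4.568 84.787
4 1.274 1.990 97.564
final: 97.564 4.124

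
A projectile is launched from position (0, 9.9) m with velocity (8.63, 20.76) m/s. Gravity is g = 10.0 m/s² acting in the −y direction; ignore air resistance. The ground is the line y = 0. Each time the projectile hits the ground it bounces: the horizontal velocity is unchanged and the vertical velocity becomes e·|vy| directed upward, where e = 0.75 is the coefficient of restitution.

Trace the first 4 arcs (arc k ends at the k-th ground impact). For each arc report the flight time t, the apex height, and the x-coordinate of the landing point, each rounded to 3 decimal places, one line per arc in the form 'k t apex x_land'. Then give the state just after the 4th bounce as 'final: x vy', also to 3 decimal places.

1 4.584 31.449 39.559
2 3.762 17.690 72.025
3 2.821 9.951 96.374
4 2.116 5.597 114.635
final: 114.635 7.935

Arc 1: start y=9.900, vy=20.760 → t=4.584, apex=31.449, x_land=39.559, impact vy=-25.079
  bounce: vy ← 0.75·25.079 = 18.810
Arc 2: start y=0.000, vy=18.810 → t=3.762, apex=17.690, x_land=72.025, impact vy=-18.810
  bounce: vy ← 0.75·18.810 = 14.107
Arc 3: start y=0.000, vy=14.107 → t=2.821, apex=9.951, x_land=96.374, impact vy=-14.107
  bounce: vy ← 0.75·14.107 = 10.580
Arc 4: start y=0.000, vy=10.580 → t=2.116, apex=5.597, x_land=114.635, impact vy=-10.580
  bounce: vy ← 0.75·10.580 = 7.935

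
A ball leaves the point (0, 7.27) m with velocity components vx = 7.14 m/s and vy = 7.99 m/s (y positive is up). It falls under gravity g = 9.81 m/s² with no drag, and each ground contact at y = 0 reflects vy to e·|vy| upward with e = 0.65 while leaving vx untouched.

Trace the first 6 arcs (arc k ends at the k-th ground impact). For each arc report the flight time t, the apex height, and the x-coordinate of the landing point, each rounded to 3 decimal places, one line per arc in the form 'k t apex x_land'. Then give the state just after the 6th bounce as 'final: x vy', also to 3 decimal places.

1 2.279 10.524 16.274
2 1.904 4.446 29.870
3 1.238 1.879 38.707
4 0.805 0.794 44.451
5 0.523 0.335 48.185
6 0.340 0.142 50.612
final: 50.612 1.084

Arc 1: start y=7.270, vy=7.990 → t=2.279, apex=10.524, x_land=16.274, impact vy=-14.369
  bounce: vy ← 0.65·14.369 = 9.340
Arc 2: start y=0.000, vy=9.340 → t=1.904, apex=4.446, x_land=29.870, impact vy=-9.340
  bounce: vy ← 0.65·9.340 = 6.071
Arc 3: start y=0.000, vy=6.071 → t=1.238, apex=1.879, x_land=38.707, impact vy=-6.071
  bounce: vy ← 0.65·6.071 = 3.946
Arc 4: start y=0.000, vy=3.946 → t=0.805, apex=0.794, x_land=44.451, impact vy=-3.946
  bounce: vy ← 0.65·3.946 = 2.565
Arc 5: start y=0.000, vy=2.565 → t=0.523, apex=0.335, x_land=48.185, impact vy=-2.565
  bounce: vy ← 0.65·2.565 = 1.667
Arc 6: start y=0.000, vy=1.667 → t=0.340, apex=0.142, x_land=50.612, impact vy=-1.667
  bounce: vy ← 0.65·1.667 = 1.084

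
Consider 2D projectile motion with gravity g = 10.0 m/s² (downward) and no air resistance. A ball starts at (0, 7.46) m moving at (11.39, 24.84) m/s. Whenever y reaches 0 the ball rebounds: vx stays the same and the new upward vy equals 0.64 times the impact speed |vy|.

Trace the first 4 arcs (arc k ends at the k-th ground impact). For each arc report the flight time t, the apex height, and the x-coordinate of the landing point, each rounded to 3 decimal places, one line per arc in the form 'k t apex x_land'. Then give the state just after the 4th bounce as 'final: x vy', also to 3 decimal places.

Arc 1: start y=7.460, vy=24.840 → t=5.252, apex=38.311, x_land=59.821, impact vy=-27.681
  bounce: vy ← 0.64·27.681 = 17.716
Arc 2: start y=0.000, vy=17.716 → t=3.543, apex=15.692, x_land=100.178, impact vy=-17.716
  bounce: vy ← 0.64·17.716 = 11.338
Arc 3: start y=0.000, vy=11.338 → t=2.268, apex=6.428, x_land=126.006, impact vy=-11.338
  bounce: vy ← 0.64·11.338 = 7.256
Arc 4: start y=0.000, vy=7.256 → t=1.451, apex=2.633, x_land=142.536, impact vy=-7.256
  bounce: vy ← 0.64·7.256 = 4.644

1 5.252 38.311 59.821
2 3.543 15.692 100.178
3 2.268 6.428 126.006
4 1.451 2.633 142.536
final: 142.536 4.644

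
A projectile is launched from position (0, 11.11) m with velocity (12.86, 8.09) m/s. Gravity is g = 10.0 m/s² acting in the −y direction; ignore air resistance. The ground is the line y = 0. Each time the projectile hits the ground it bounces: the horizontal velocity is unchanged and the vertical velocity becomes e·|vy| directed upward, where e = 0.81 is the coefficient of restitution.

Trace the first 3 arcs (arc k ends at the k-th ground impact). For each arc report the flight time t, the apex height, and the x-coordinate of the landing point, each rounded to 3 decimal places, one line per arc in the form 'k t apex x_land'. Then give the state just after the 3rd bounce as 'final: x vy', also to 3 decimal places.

1 2.505 14.382 32.215
2 2.748 9.436 67.548
3 2.226 6.191 96.168
final: 96.168 9.013

Arc 1: start y=11.110, vy=8.090 → t=2.505, apex=14.382, x_land=32.215, impact vy=-16.960
  bounce: vy ← 0.81·16.960 = 13.738
Arc 2: start y=0.000, vy=13.738 → t=2.748, apex=9.436, x_land=67.548, impact vy=-13.738
  bounce: vy ← 0.81·13.738 = 11.128
Arc 3: start y=0.000, vy=11.128 → t=2.226, apex=6.191, x_land=96.168, impact vy=-11.128
  bounce: vy ← 0.81·11.128 = 9.013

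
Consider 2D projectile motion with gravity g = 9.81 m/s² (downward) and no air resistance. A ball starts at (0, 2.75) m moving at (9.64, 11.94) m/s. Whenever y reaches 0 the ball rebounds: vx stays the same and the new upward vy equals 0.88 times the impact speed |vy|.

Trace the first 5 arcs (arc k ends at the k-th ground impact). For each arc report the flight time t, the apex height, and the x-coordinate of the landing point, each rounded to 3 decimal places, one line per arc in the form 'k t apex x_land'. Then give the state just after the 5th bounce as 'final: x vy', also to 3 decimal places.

Arc 1: start y=2.750, vy=11.940 → t=2.646, apex=10.016, x_land=25.509, impact vy=-14.019
  bounce: vy ← 0.88·14.019 = 12.336
Arc 2: start y=0.000, vy=12.336 → t=2.515, apex=7.757, x_land=49.754, impact vy=-12.336
  bounce: vy ← 0.88·12.336 = 10.856
Arc 3: start y=0.000, vy=10.856 → t=2.213, apex=6.007, x_land=71.089, impact vy=-10.856
  bounce: vy ← 0.88·10.856 = 9.553
Arc 4: start y=0.000, vy=9.553 → t=1.948, apex=4.652, x_land=89.865, impact vy=-9.553
  bounce: vy ← 0.88·9.553 = 8.407
Arc 5: start y=0.000, vy=8.407 → t=1.714, apex=3.602, x_land=106.387, impact vy=-8.407
  bounce: vy ← 0.88·8.407 = 7.398

1 2.646 10.016 25.509
2 2.515 7.757 49.754
3 2.213 6.007 71.089
4 1.948 4.652 89.865
5 1.714 3.602 106.387
final: 106.387 7.398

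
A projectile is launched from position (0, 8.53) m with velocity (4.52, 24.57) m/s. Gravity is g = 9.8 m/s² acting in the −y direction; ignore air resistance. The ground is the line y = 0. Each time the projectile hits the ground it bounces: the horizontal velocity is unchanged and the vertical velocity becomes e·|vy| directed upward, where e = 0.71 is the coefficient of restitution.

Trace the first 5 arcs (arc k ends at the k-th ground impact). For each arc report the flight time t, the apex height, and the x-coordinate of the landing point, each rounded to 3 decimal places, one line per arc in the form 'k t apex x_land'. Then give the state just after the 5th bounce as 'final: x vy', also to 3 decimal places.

Arc 1: start y=8.530, vy=24.570 → t=5.340, apex=39.330, x_land=24.138, impact vy=-27.765
  bounce: vy ← 0.71·27.765 = 19.713
Arc 2: start y=0.000, vy=19.713 → t=4.023, apex=19.826, x_land=42.322, impact vy=-19.713
  bounce: vy ← 0.71·19.713 = 13.996
Arc 3: start y=0.000, vy=13.996 → t=2.856, apex=9.994, x_land=55.233, impact vy=-13.996
  bounce: vy ← 0.71·13.996 = 9.937
Arc 4: start y=0.000, vy=9.937 → t=2.028, apex=5.038, x_land=64.399, impact vy=-9.937
  bounce: vy ← 0.71·9.937 = 7.055
Arc 5: start y=0.000, vy=7.055 → t=1.440, apex=2.540, x_land=70.908, impact vy=-7.055
  bounce: vy ← 0.71·7.055 = 5.009

1 5.340 39.330 24.138
2 4.023 19.826 42.322
3 2.856 9.994 55.233
4 2.028 5.038 64.399
5 1.440 2.540 70.908
final: 70.908 5.009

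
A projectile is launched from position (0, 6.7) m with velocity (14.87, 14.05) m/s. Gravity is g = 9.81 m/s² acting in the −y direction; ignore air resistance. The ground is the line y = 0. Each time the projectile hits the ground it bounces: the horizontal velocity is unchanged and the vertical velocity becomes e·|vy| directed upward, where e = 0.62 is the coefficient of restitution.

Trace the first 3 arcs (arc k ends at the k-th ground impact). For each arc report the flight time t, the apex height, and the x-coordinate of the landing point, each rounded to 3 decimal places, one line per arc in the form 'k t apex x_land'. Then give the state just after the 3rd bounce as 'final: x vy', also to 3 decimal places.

1 3.281 16.761 48.785
2 2.292 6.443 82.870
3 1.421 2.477 104.003
final: 104.003 4.322

Arc 1: start y=6.700, vy=14.050 → t=3.281, apex=16.761, x_land=48.785, impact vy=-18.134
  bounce: vy ← 0.62·18.134 = 11.243
Arc 2: start y=0.000, vy=11.243 → t=2.292, apex=6.443, x_land=82.870, impact vy=-11.243
  bounce: vy ← 0.62·11.243 = 6.971
Arc 3: start y=0.000, vy=6.971 → t=1.421, apex=2.477, x_land=104.003, impact vy=-6.971
  bounce: vy ← 0.62·6.971 = 4.322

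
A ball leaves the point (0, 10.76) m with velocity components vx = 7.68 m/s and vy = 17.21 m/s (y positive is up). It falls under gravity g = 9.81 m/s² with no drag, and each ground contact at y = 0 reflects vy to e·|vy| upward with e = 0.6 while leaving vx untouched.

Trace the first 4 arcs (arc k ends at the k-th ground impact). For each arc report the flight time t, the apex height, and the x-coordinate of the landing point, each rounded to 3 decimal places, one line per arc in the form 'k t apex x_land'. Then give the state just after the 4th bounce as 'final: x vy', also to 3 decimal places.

1 4.050 25.856 31.106
2 2.755 9.308 52.266
3 1.653 3.351 64.961
4 0.992 1.206 72.579
final: 72.579 2.919

Arc 1: start y=10.760, vy=17.210 → t=4.050, apex=25.856, x_land=31.106, impact vy=-22.523
  bounce: vy ← 0.6·22.523 = 13.514
Arc 2: start y=0.000, vy=13.514 → t=2.755, apex=9.308, x_land=52.266, impact vy=-13.514
  bounce: vy ← 0.6·13.514 = 8.108
Arc 3: start y=0.000, vy=8.108 → t=1.653, apex=3.351, x_land=64.961, impact vy=-8.108
  bounce: vy ← 0.6·8.108 = 4.865
Arc 4: start y=0.000, vy=4.865 → t=0.992, apex=1.206, x_land=72.579, impact vy=-4.865
  bounce: vy ← 0.6·4.865 = 2.919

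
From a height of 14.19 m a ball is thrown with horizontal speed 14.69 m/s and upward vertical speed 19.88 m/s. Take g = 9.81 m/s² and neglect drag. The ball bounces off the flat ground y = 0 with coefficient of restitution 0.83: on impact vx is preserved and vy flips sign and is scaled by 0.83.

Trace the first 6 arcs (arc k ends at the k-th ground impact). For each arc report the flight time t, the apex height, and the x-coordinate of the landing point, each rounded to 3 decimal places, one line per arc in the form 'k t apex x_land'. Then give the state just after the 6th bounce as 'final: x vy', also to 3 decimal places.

1 4.672 34.333 68.635
2 4.392 23.652 133.151
3 3.645 16.294 186.699
4 3.026 11.225 231.145
5 2.511 7.733 268.034
6 2.084 5.327 298.652
final: 298.652 8.485

Arc 1: start y=14.190, vy=19.880 → t=4.672, apex=34.333, x_land=68.635, impact vy=-25.954
  bounce: vy ← 0.83·25.954 = 21.542
Arc 2: start y=0.000, vy=21.542 → t=4.392, apex=23.652, x_land=133.151, impact vy=-21.542
  bounce: vy ← 0.83·21.542 = 17.880
Arc 3: start y=0.000, vy=17.880 → t=3.645, apex=16.294, x_land=186.699, impact vy=-17.880
  bounce: vy ← 0.83·17.880 = 14.840
Arc 4: start y=0.000, vy=14.840 → t=3.026, apex=11.225, x_land=231.145, impact vy=-14.840
  bounce: vy ← 0.83·14.840 = 12.317
Arc 5: start y=0.000, vy=12.317 → t=2.511, apex=7.733, x_land=268.034, impact vy=-12.317
  bounce: vy ← 0.83·12.317 = 10.223
Arc 6: start y=0.000, vy=10.223 → t=2.084, apex=5.327, x_land=298.652, impact vy=-10.223
  bounce: vy ← 0.83·10.223 = 8.485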